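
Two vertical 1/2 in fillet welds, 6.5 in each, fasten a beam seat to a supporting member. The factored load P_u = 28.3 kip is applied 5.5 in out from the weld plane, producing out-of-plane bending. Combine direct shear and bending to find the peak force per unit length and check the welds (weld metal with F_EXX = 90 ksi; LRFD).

f_max ≈ 11.3 kip/in; adequate

L_w = 2 × 6.5 = 13 in; section modulus (unit throat) S = 2 × L²/6 = 14.08 in².
Direct shear f_v = P/L_w = 28.3/13 = 2.177 kip/in.
Moment M = P × e = 28.3 × 5.5 = 155.65 kip·in; bending f_b = M/S = 11.05 kip/in.
f_max = √(f_v² + f_b²) = √(2.177² + 11.05²) = 11.26 kip/in.
φr_n = 0.75 × 0.6 × 90 × (0.707 × 0.5) = 14.32 kip/in → adequate.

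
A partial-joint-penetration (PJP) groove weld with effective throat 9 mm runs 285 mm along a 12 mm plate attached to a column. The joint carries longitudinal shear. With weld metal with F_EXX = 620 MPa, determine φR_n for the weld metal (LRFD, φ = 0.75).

φR_n ≈ 716 kN

Effective throat (given) t_e = 9 mm.
A_we = 9 × 285 = 2565 mm².
F_nw = 0.6 F_EXX = 372 MPa.
φR_n = 0.75 × 372 × 2565 × 10⁻³ = 715.6 kN.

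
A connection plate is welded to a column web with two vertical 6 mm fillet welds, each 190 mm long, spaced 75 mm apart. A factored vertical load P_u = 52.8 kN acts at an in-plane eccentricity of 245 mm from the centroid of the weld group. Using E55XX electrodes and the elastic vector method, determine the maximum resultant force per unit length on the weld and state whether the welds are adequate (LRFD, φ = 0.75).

E55XX → F_EXX = 550 MPa.
Total weld length L_w = 380 mm. Treat welds as unit-width lines.
Polar moment about centroid: J = 2[d³/12 + d(b/2)²] = 2[190³/12 + 190×37.5²] = 1678000 mm³.
Direct shear f_v = P/L_w = 52.8×10³ / 380 = 138.9 N/mm (vertical).
Torsion M = P·e = 52.8×10³ × 245 = 12936000 N·mm.
Critical point at (x, y) = (37.5, 95) from centroid. f_tx = M·y/J = 732.6 N/mm; f_ty = M·x/J = 289.2 N/mm.
Resultant f_max = √[f_tx² + (f_v + f_ty)²] = √[732.6² + (138.9 + 289.2)²] = 848.5 N/mm.
Capacity per unit length: φr_n = 0.75 × 0.6 × 550 × (0.707 × 6) = 1050 N/mm.
848.5 ≤ 1050 → adequate.

f_max ≈ 848 N/mm; adequate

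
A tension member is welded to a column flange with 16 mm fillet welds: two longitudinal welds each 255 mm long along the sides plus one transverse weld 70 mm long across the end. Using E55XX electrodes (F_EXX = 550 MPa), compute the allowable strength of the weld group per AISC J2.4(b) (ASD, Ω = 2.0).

R_n/Ω ≈ 1080 kN

t_e = 0.707 × 16 = 11.31 mm.
R_nwl = 0.6 × 550 × 11.31 × 510 × 10⁻³ = 1904 kN (longitudinal, 2 welds).
R_nwt = 0.6 × 550 × 11.31 × 70 × 10⁻³ = 261.3 kN (transverse, base value).
(i) R_nwl + R_nwt = 2165 kN; (ii) 0.85 R_nwl + 1.5 R_nwt = 2010 kN.
R_n = max = 2165 kN [governs: (i)]; R_n/Ω = 1083 kN.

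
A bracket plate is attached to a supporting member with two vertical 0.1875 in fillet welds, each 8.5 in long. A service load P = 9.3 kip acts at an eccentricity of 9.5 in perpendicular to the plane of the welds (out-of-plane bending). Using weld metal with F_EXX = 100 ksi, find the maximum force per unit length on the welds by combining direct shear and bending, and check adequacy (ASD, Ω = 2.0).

L_w = 2 × 8.5 = 17 in; section modulus (unit throat) S = 2 × L²/6 = 24.08 in².
Direct shear f_v = P/L_w = 9.3/17 = 0.5471 kip/in.
Moment M = P × e = 9.3 × 9.5 = 88.35 kip·in; bending f_b = M/S = 3.669 kip/in.
f_max = √(f_v² + f_b²) = √(0.5471² + 3.669²) = 3.709 kip/in.
r_n/Ω = (1/2.0) × 0.6 × 100 × (0.707 × 0.1875) = 3.977 kip/in → adequate.

f_max ≈ 3.71 kip/in; adequate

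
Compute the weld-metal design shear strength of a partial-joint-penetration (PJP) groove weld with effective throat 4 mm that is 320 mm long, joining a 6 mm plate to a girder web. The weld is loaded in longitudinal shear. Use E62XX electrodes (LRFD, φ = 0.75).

φR_n ≈ 357 kN

E62XX → F_EXX = 620 MPa.
Effective throat (given) t_e = 4 mm.
A_we = 4 × 320 = 1280 mm².
F_nw = 0.6 F_EXX = 372 MPa.
φR_n = 0.75 × 372 × 1280 × 10⁻³ = 357.1 kN.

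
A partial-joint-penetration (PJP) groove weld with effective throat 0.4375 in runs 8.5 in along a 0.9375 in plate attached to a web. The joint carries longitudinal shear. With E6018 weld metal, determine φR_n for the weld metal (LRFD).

E60XX → F_EXX = 60 ksi.
Effective throat (given) t_e = 0.4375 in.
A_we = 0.4375 × 8.5 = 3.719 in².
F_nw = 0.6 F_EXX = 36 ksi.
φR_n = 0.75 × 36 × 3.719 = 100.4 kip.

φR_n ≈ 100 kip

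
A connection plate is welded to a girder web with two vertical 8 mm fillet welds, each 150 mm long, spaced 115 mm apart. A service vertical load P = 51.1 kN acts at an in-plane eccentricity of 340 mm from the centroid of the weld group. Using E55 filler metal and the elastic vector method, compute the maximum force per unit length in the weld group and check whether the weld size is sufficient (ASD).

f_max ≈ 1170 N/mm; NOT adequate

E55XX → F_EXX = 550 MPa.
Total weld length L_w = 300 mm. Treat welds as unit-width lines.
Polar moment about centroid: J = 2[d³/12 + d(b/2)²] = 2[150³/12 + 150×57.5²] = 1554000 mm³.
Direct shear f_v = P/L_w = 51.1×10³ / 300 = 170.3 N/mm (vertical).
Torsion M = P·e = 51.1×10³ × 340 = 17374000 N·mm.
Critical point at (x, y) = (57.5, 75) from centroid. f_tx = M·y/J = 838.3 N/mm; f_ty = M·x/J = 642.7 N/mm.
Resultant f_max = √[f_tx² + (f_v + f_ty)²] = √[838.3² + (170.3 + 642.7)²] = 1168 N/mm.
Capacity per unit length: r_n/Ω = (1/2.0) × 0.6 × 550 × (0.707 × 8) = 933.2 N/mm.
1168 > 933.2 → NOT adequate.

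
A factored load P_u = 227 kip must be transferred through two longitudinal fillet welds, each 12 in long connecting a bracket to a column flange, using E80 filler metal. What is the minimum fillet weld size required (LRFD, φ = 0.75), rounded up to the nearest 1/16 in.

w = 3/8 in

E80XX → F_EXX = 80 ksi.
Total weld length L = 24 in.
Required throat t_e = P_u / (φ × 0.6 F_EXX × L) = 227 / (0.75 × 0.6 × 80 × 24) = 0.2627 in.
Required leg w = t_e / 0.707 = 0.3716 in → use 3/8 in.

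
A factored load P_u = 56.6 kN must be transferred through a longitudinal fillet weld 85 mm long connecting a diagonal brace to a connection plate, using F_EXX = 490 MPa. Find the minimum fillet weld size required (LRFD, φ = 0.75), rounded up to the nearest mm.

Total weld length L = 85 mm.
Required throat t_e = P_u / (φ × 0.6 F_EXX × L) = 56.6 / (0.75 × 0.6 × 490 × 85 × 10⁻³) = 3.02 mm.
Required leg w = t_e / 0.707 = 4.271 mm → use 5 mm.

w = 5 mm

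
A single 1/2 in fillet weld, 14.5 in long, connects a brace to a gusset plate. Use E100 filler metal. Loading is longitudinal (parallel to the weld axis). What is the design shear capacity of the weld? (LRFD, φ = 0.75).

E100XX → F_EXX = 100 ksi.
Effective throat t_e = 0.707 × 0.5 = 0.3535 in.
Total length L = 14.5 in; A_we = 0.3535 × 14.5 = 5.126 in².
F_nw = 0.6 F_EXX = 0.6 × 100 = 60 ksi.
φR_n = 0.75 × 60 × 5.126 = 230.7 kips.

φR_n ≈ 231 kips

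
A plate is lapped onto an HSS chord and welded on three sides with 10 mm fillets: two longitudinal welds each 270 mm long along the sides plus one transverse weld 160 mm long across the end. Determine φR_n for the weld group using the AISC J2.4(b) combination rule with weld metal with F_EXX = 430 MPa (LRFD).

φR_n ≈ 958 kN

t_e = 0.707 × 10 = 7.07 mm.
R_nwl = 0.6 × 430 × 7.07 × 540 × 10⁻³ = 985 kN (longitudinal, 2 welds).
R_nwt = 0.6 × 430 × 7.07 × 160 × 10⁻³ = 291.8 kN (transverse, base value).
(i) R_nwl + R_nwt = 1277 kN; (ii) 0.85 R_nwl + 1.5 R_nwt = 1275 kN.
R_n = max = 1277 kN [governs: (i)]; φR_n = 957.6 kN.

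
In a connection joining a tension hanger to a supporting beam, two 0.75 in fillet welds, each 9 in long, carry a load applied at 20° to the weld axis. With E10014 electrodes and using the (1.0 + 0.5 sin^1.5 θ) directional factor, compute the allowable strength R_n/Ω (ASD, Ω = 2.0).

R_n/Ω ≈ 315 kip

E100XX → F_EXX = 100 ksi.
t_e = 0.707 × 0.75 = 0.5302 in; A_we = 0.5302 × 18 = 9.544 in².
Directional factor: 1.0 + 0.5 sin^1.5(20°) = 1.1.
F_nw = 0.6 × 100 × 1.1 = 66 ksi.
R_n/Ω = (66 × 9.544) / 2.0 = 315 kip.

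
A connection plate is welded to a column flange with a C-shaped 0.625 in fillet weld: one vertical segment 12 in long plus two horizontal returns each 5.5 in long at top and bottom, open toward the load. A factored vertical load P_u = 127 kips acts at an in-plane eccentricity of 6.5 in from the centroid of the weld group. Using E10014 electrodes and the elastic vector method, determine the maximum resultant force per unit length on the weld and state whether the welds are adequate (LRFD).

E100XX → F_EXX = 100 ksi.
Total weld length L_w = 23 in. Treat welds as unit-width lines.
Centroid: x̄ = 2×5.5×2.75 / 23 = 1.315 in from the vertical weld.
Polar moment about centroid: J = I_x + I_y = [12³/12 + 2×5.5×6²] + [12×1.315² + 2(5.5³/12 + 5.5×1.435²)] = 611.1 in³.
Direct shear f_v = P/L_w = 127 / 23 = 5.522 kip/in (vertical).
Torsion M = P·e = 127 × 6.5 = 825.5 kip·in.
Critical point at (x, y) = (4.185, 6) from centroid. f_tx = M·y/J = 8.105 kip/in; f_ty = M·x/J = 5.653 kip/in.
Resultant f_max = √[f_tx² + (f_v + f_ty)²] = √[8.105² + (5.522 + 5.653)²] = 13.8 kip/in.
Capacity per unit length: φr_n = 0.75 × 0.6 × 100 × (0.707 × 0.625) = 19.88 kip/in.
13.8 ≤ 19.88 → adequate.

f_max ≈ 13.8 kip/in; adequate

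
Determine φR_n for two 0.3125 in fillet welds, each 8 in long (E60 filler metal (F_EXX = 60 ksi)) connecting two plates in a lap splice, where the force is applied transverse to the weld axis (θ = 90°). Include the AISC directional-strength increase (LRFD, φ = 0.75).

φR_n ≈ 143 kips

t_e = 0.707 × 0.3125 = 0.2209 in; A_we = 0.2209 × 16 = 3.535 in².
Directional factor: 1.0 + 0.5 sin^1.5(90°) = 1.5.
F_nw = 0.6 × 60 × 1.5 = 54 ksi.
φR_n = 0.75 × 54 × 3.535 = 143.2 kips.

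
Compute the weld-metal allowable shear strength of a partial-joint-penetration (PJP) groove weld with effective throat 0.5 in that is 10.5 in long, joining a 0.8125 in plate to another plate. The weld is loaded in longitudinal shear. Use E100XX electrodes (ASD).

R_n/Ω ≈ 158 kips

E100XX → F_EXX = 100 ksi.
Effective throat (given) t_e = 0.5 in.
A_we = 0.5 × 10.5 = 5.25 in².
F_nw = 0.6 F_EXX = 60 ksi.
R_n/Ω = (60 × 5.25) / 2.0 = 157.5 kips.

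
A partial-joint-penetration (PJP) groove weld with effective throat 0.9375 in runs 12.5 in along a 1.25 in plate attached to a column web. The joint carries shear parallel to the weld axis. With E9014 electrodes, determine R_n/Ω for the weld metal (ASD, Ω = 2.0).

R_n/Ω ≈ 316 kip

E90XX → F_EXX = 90 ksi.
Effective throat (given) t_e = 0.9375 in.
A_we = 0.9375 × 12.5 = 11.72 in².
F_nw = 0.6 F_EXX = 54 ksi.
R_n/Ω = (54 × 11.72) / 2.0 = 316.4 kip.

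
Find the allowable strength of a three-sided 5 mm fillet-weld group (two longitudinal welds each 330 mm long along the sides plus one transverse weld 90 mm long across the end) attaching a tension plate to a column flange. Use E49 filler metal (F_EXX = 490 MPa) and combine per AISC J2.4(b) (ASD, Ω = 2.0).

t_e = 0.707 × 5 = 3.535 mm.
R_nwl = 0.6 × 490 × 3.535 × 660 × 10⁻³ = 685.9 kN (longitudinal, 2 welds).
R_nwt = 0.6 × 490 × 3.535 × 90 × 10⁻³ = 93.54 kN (transverse, base value).
(i) R_nwl + R_nwt = 779.5 kN; (ii) 0.85 R_nwl + 1.5 R_nwt = 723.3 kN.
R_n = max = 779.5 kN [governs: (i)]; R_n/Ω = 389.7 kN.

R_n/Ω ≈ 390 kN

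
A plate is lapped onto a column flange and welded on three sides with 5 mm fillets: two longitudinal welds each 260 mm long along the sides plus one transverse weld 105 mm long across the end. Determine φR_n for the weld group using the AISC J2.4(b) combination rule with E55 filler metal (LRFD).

φR_n ≈ 547 kN

E55XX → F_EXX = 550 MPa.
t_e = 0.707 × 5 = 3.535 mm.
R_nwl = 0.6 × 550 × 3.535 × 520 × 10⁻³ = 606.6 kN (longitudinal, 2 welds).
R_nwt = 0.6 × 550 × 3.535 × 105 × 10⁻³ = 122.5 kN (transverse, base value).
(i) R_nwl + R_nwt = 729.1 kN; (ii) 0.85 R_nwl + 1.5 R_nwt = 699.3 kN.
R_n = max = 729.1 kN [governs: (i)]; φR_n = 546.8 kN.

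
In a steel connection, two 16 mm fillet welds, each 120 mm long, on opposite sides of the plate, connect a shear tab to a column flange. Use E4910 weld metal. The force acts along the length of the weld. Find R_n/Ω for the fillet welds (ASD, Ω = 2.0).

R_n/Ω ≈ 399 kN

E49XX → F_EXX = 490 MPa.
Effective throat t_e = 0.707 × 16 = 11.31 mm.
Total length L = 240 mm; A_we = 11.31 × 240 = 2715 mm².
F_nw = 0.6 F_EXX = 0.6 × 490 = 294 MPa.
R_n = 294 × 2715 × 10⁻³ = 798.2 kN; R_n/Ω = 798.2/2.0 = 399.1 kN.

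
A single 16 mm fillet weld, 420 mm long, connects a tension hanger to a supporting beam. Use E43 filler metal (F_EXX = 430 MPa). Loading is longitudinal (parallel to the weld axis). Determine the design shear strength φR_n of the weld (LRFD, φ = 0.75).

Effective throat t_e = 0.707 × 16 = 11.31 mm.
Total length L = 420 mm; A_we = 11.31 × 420 = 4751 mm².
F_nw = 0.6 F_EXX = 0.6 × 430 = 258 MPa.
φR_n = 0.75 × 258 × 4751 × 10⁻³ = 919.3 kN.

φR_n ≈ 919 kN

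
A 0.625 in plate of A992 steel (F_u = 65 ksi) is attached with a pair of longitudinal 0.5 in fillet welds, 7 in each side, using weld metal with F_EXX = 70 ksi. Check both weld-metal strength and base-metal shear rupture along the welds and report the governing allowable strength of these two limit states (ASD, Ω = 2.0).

t_e = 0.707 × 0.5 = 0.3535 in; L = 14 in.
Weld metal: R_n/Ω = (1/2.0) × 0.6 × 70 × 0.3535 × 14 = 103.9 kip.
Base metal (shear rupture): R_n/Ω = (1/2.0) × 0.6 × 65 × 0.625 × 14 = 170.6 kip.
Governing: weld metal.

R_n/Ω ≈ 104 kip (weld metal governs)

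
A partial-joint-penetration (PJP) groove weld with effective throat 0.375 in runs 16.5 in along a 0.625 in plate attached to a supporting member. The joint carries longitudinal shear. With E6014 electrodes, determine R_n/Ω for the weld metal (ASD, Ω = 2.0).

R_n/Ω ≈ 111 kip

E60XX → F_EXX = 60 ksi.
Effective throat (given) t_e = 0.375 in.
A_we = 0.375 × 16.5 = 6.188 in².
F_nw = 0.6 F_EXX = 36 ksi.
R_n/Ω = (36 × 6.188) / 2.0 = 111.4 kip.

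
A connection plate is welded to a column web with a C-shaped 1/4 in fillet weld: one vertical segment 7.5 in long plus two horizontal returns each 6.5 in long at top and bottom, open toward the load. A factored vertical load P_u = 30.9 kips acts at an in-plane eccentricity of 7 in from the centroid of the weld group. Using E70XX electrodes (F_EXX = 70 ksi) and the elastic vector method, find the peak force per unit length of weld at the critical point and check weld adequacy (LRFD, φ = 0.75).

Total weld length L_w = 20.5 in. Treat welds as unit-width lines.
Centroid: x̄ = 2×6.5×3.25 / 20.5 = 2.061 in from the vertical weld.
Polar moment about centroid: J = I_x + I_y = [7.5³/12 + 2×6.5×3.75²] + [7.5×2.061² + 2(6.5³/12 + 6.5×1.189²)] = 314 in³.
Direct shear f_v = P/L_w = 30.9 / 20.5 = 1.507 kip/in (vertical).
Torsion M = P·e = 30.9 × 7 = 216.3 kip·in.
Critical point at (x, y) = (4.439, 3.75) from centroid. f_tx = M·y/J = 2.583 kip/in; f_ty = M·x/J = 3.058 kip/in.
Resultant f_max = √[f_tx² + (f_v + f_ty)²] = √[2.583² + (1.507 + 3.058)²] = 5.246 kip/in.
Capacity per unit length: φr_n = 0.75 × 0.6 × 70 × (0.707 × 0.25) = 5.568 kip/in.
5.246 ≤ 5.568 → adequate.

f_max ≈ 5.25 kip/in; adequate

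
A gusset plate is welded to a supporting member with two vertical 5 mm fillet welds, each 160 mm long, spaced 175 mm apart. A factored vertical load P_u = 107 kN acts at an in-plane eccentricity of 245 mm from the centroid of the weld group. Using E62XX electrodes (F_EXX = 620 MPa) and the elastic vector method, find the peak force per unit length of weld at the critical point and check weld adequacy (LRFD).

Total weld length L_w = 320 mm. Treat welds as unit-width lines.
Polar moment about centroid: J = 2[d³/12 + d(b/2)²] = 2[160³/12 + 160×87.5²] = 3133000 mm³.
Direct shear f_v = P/L_w = 107×10³ / 320 = 334.4 N/mm (vertical).
Torsion M = P·e = 107×10³ × 245 = 26215000 N·mm.
Critical point at (x, y) = (87.5, 80) from centroid. f_tx = M·y/J = 669.5 N/mm; f_ty = M·x/J = 732.2 N/mm.
Resultant f_max = √[f_tx² + (f_v + f_ty)²] = √[669.5² + (334.4 + 732.2)²] = 1259 N/mm.
Capacity per unit length: φr_n = 0.75 × 0.6 × 620 × (0.707 × 5) = 986.3 N/mm.
1259 > 986.3 → NOT adequate.

f_max ≈ 1260 N/mm; NOT adequate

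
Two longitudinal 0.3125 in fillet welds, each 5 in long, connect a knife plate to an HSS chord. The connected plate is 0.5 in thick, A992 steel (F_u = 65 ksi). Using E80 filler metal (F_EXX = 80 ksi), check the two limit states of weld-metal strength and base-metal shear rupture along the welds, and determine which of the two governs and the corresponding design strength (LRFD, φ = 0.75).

t_e = 0.707 × 0.3125 = 0.2209 in; L = 10 in.
Weld metal: φR_n = 0.75 × 0.6 × 80 × 0.2209 × 10 = 79.54 kips.
Base metal (shear rupture): φR_n = 0.75 × 0.6 × 65 × 0.5 × 10 = 146.2 kips.
Governing: weld metal.

φR_n ≈ 79.5 kips (weld metal governs)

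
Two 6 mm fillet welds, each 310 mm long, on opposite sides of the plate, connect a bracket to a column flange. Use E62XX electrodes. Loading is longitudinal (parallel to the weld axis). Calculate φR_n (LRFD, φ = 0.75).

E62XX → F_EXX = 620 MPa.
Effective throat t_e = 0.707 × 6 = 4.242 mm.
Total length L = 620 mm; A_we = 4.242 × 620 = 2630 mm².
F_nw = 0.6 F_EXX = 0.6 × 620 = 372 MPa.
φR_n = 0.75 × 372 × 2630 × 10⁻³ = 733.8 kN.

φR_n ≈ 734 kN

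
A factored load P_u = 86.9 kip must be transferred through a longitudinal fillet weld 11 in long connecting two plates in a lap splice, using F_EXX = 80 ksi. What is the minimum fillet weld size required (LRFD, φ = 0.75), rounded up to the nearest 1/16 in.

w = 5/16 in

Total weld length L = 11 in.
Required throat t_e = P_u / (φ × 0.6 F_EXX × L) = 86.9 / (0.75 × 0.6 × 80 × 11) = 0.2194 in.
Required leg w = t_e / 0.707 = 0.3104 in → use 5/16 in.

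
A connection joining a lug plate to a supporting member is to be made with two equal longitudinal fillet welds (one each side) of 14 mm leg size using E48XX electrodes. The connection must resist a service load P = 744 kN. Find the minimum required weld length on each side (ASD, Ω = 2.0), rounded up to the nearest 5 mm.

E48XX → F_EXX = 480 MPa.
Throat t_e = 0.707 × 14 = 9.898 mm.
r_n/Ω = (0.6 × 480 × 9.898) / 2.0 = 1425 N/mm = 1.425 kN/mm.
L_req = P / (r_n/Ω) = 744 / 1.425 = 522 mm total.
Per side: 522 / 2 = 261 mm.
Round up → use L = 265 mm on each side.

L = 265 mm on each side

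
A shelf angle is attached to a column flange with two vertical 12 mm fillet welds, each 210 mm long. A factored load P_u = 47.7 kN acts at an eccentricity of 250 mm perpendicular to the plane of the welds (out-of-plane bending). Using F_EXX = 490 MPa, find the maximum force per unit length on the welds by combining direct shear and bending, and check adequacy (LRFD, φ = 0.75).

L_w = 2 × 210 = 420 mm; section modulus (unit throat) S = 2 × L²/6 = 14700 mm².
Direct shear f_v = P/L_w = 47.7×10³/420 = 113.6 N/mm.
Moment M = P × e = 47.7×10³ × 250 = 11925000 N·mm; bending f_b = M/S = 811.2 N/mm.
f_max = √(f_v² + f_b²) = √(113.6² + 811.2²) = 819.1 N/mm.
φr_n = 0.75 × 0.6 × 490 × (0.707 × 12) = 1871 N/mm → adequate.

f_max ≈ 819 N/mm; adequate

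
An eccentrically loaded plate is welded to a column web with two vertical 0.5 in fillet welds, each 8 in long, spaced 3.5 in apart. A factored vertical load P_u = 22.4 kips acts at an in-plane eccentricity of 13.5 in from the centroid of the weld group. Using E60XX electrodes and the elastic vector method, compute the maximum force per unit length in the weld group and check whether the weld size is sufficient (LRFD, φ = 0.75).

E60XX → F_EXX = 60 ksi.
Total weld length L_w = 16 in. Treat welds as unit-width lines.
Polar moment about centroid: J = 2[d³/12 + d(b/2)²] = 2[8³/12 + 8×1.75²] = 134.3 in³.
Direct shear f_v = P/L_w = 22.4 / 16 = 1.4 kip/in (vertical).
Torsion M = P·e = 22.4 × 13.5 = 302.4 kip·in.
Critical point at (x, y) = (1.75, 4) from centroid. f_tx = M·y/J = 9.004 kip/in; f_ty = M·x/J = 3.939 kip/in.
Resultant f_max = √[f_tx² + (f_v + f_ty)²] = √[9.004² + (1.4 + 3.939)²] = 10.47 kip/in.
Capacity per unit length: φr_n = 0.75 × 0.6 × 60 × (0.707 × 0.5) = 9.544 kip/in.
10.47 > 9.544 → NOT adequate.

f_max ≈ 10.5 kip/in; NOT adequate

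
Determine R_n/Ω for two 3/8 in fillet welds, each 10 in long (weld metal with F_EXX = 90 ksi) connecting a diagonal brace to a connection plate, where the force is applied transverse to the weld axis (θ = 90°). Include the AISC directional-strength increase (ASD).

t_e = 0.707 × 0.375 = 0.2651 in; A_we = 0.2651 × 20 = 5.303 in².
Directional factor: 1.0 + 0.5 sin^1.5(90°) = 1.5.
F_nw = 0.6 × 90 × 1.5 = 81 ksi.
R_n/Ω = (81 × 5.303) / 2.0 = 214.8 kip.

R_n/Ω ≈ 215 kip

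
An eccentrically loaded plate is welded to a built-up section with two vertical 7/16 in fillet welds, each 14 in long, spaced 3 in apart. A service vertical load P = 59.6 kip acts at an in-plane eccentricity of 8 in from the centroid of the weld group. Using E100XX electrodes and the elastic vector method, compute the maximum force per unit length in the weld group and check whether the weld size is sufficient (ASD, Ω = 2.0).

E100XX → F_EXX = 100 ksi.
Total weld length L_w = 28 in. Treat welds as unit-width lines.
Polar moment about centroid: J = 2[d³/12 + d(b/2)²] = 2[14³/12 + 14×1.5²] = 520.3 in³.
Direct shear f_v = P/L_w = 59.6 / 28 = 2.129 kip/in (vertical).
Torsion M = P·e = 59.6 × 8 = 476.8 kip·in.
Critical point at (x, y) = (1.5, 7) from centroid. f_tx = M·y/J = 6.414 kip/in; f_ty = M·x/J = 1.375 kip/in.
Resultant f_max = √[f_tx² + (f_v + f_ty)²] = √[6.414² + (2.129 + 1.375)²] = 7.309 kip/in.
Capacity per unit length: r_n/Ω = (1/2.0) × 0.6 × 100 × (0.707 × 0.4375) = 9.279 kip/in.
7.309 ≤ 9.279 → adequate.

f_max ≈ 7.31 kip/in; adequate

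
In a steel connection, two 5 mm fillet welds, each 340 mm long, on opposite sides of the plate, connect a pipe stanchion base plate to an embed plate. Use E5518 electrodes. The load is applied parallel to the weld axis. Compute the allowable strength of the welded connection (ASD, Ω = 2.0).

R_n/Ω ≈ 397 kN

E55XX → F_EXX = 550 MPa.
Effective throat t_e = 0.707 × 5 = 3.535 mm.
Total length L = 680 mm; A_we = 3.535 × 680 = 2404 mm².
F_nw = 0.6 F_EXX = 0.6 × 550 = 330 MPa.
R_n = 330 × 2404 × 10⁻³ = 793.3 kN; R_n/Ω = 793.3/2.0 = 396.6 kN.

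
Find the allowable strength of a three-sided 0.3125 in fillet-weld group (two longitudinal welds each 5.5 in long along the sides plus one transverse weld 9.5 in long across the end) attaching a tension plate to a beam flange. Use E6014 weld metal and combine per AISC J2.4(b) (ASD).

R_n/Ω ≈ 93.9 kip

E60XX → F_EXX = 60 ksi.
t_e = 0.707 × 0.3125 = 0.2209 in.
R_nwl = 0.6 × 60 × 0.2209 × 11 = 87.49 kip (longitudinal, 2 welds).
R_nwt = 0.6 × 60 × 0.2209 × 9.5 = 75.56 kip (transverse, base value).
(i) R_nwl + R_nwt = 163.1 kip; (ii) 0.85 R_nwl + 1.5 R_nwt = 187.7 kip.
R_n = max = 187.7 kip [governs: (ii)]; R_n/Ω = 93.85 kip.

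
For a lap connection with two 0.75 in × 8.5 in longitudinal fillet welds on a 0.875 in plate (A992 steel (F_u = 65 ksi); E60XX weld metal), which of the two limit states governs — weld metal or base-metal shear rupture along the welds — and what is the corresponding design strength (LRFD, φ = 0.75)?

E60XX → F_EXX = 60 ksi.
t_e = 0.707 × 0.75 = 0.5302 in; L = 17 in.
Weld metal: φR_n = 0.75 × 0.6 × 60 × 0.5302 × 17 = 243.4 kip.
Base metal (shear rupture): φR_n = 0.75 × 0.6 × 65 × 0.875 × 17 = 435.1 kip.
Governing: weld metal.

φR_n ≈ 243 kip (weld metal governs)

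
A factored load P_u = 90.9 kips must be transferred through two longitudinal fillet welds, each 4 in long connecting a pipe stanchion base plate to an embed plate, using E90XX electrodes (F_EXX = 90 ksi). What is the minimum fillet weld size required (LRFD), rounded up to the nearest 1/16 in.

Total weld length L = 8 in.
Required throat t_e = P_u / (φ × 0.6 F_EXX × L) = 90.9 / (0.75 × 0.6 × 90 × 8) = 0.2806 in.
Required leg w = t_e / 0.707 = 0.3968 in → use 7/16 in.

w = 7/16 in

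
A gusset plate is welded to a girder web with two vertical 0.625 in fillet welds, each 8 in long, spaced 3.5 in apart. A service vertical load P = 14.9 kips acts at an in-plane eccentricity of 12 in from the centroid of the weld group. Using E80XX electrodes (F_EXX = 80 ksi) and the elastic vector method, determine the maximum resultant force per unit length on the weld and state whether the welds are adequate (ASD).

f_max ≈ 6.24 kip/in; adequate

Total weld length L_w = 16 in. Treat welds as unit-width lines.
Polar moment about centroid: J = 2[d³/12 + d(b/2)²] = 2[8³/12 + 8×1.75²] = 134.3 in³.
Direct shear f_v = P/L_w = 14.9 / 16 = 0.9313 kip/in (vertical).
Torsion M = P·e = 14.9 × 12 = 178.8 kip·in.
Critical point at (x, y) = (1.75, 4) from centroid. f_tx = M·y/J = 5.324 kip/in; f_ty = M·x/J = 2.329 kip/in.
Resultant f_max = √[f_tx² + (f_v + f_ty)²] = √[5.324² + (0.9313 + 2.329)²] = 6.243 kip/in.
Capacity per unit length: r_n/Ω = (1/2.0) × 0.6 × 80 × (0.707 × 0.625) = 10.6 kip/in.
6.243 ≤ 10.6 → adequate.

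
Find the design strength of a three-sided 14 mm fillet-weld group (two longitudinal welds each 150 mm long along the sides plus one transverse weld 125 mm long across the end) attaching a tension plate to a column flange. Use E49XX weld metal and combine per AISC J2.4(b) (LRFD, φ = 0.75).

φR_n ≈ 966 kN

E49XX → F_EXX = 490 MPa.
t_e = 0.707 × 14 = 9.898 mm.
R_nwl = 0.6 × 490 × 9.898 × 300 × 10⁻³ = 873 kN (longitudinal, 2 welds).
R_nwt = 0.6 × 490 × 9.898 × 125 × 10⁻³ = 363.8 kN (transverse, base value).
(i) R_nwl + R_nwt = 1237 kN; (ii) 0.85 R_nwl + 1.5 R_nwt = 1288 kN.
R_n = max = 1288 kN [governs: (ii)]; φR_n = 965.8 kN.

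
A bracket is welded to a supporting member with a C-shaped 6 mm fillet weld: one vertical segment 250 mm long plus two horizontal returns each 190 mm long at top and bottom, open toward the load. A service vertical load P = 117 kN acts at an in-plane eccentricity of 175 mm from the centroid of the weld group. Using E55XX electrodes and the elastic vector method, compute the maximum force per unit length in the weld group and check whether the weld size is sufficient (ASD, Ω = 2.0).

E55XX → F_EXX = 550 MPa.
Total weld length L_w = 630 mm. Treat welds as unit-width lines.
Centroid: x̄ = 2×190×95 / 630 = 57.3 mm from the vertical weld.
Polar moment about centroid: J = I_x + I_y = [250³/12 + 2×190×125²] + [250×57.3² + 2(190³/12 + 190×37.7²)] = 9744000 mm³.
Direct shear f_v = P/L_w = 117×10³ / 630 = 185.7 N/mm (vertical).
Torsion M = P·e = 117×10³ × 175 = 20475000 N·mm.
Critical point at (x, y) = (132.7, 125) from centroid. f_tx = M·y/J = 262.7 N/mm; f_ty = M·x/J = 278.8 N/mm.
Resultant f_max = √[f_tx² + (f_v + f_ty)²] = √[262.7² + (185.7 + 278.8)²] = 533.7 N/mm.
Capacity per unit length: r_n/Ω = (1/2.0) × 0.6 × 550 × (0.707 × 6) = 699.9 N/mm.
533.7 ≤ 699.9 → adequate.

f_max ≈ 534 N/mm; adequate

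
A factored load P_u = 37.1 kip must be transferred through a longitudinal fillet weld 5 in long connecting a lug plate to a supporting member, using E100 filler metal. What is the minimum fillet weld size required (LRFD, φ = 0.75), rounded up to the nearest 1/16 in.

w = 1/4 in

E100XX → F_EXX = 100 ksi.
Total weld length L = 5 in.
Required throat t_e = P_u / (φ × 0.6 F_EXX × L) = 37.1 / (0.75 × 0.6 × 100 × 5) = 0.1649 in.
Required leg w = t_e / 0.707 = 0.2332 in → use 1/4 in.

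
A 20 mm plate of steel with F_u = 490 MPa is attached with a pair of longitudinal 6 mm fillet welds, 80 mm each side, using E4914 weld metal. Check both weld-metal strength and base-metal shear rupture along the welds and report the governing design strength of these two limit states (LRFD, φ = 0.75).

φR_n ≈ 150 kN (weld metal governs)

E49XX → F_EXX = 490 MPa.
t_e = 0.707 × 6 = 4.242 mm; L = 160 mm.
Weld metal: φR_n = 0.75 × 0.6 × 490 × 4.242 × 160 × 10⁻³ = 149.7 kN.
Base metal (shear rupture): φR_n = 0.75 × 0.6 × 490 × 20 × 160 × 10⁻³ = 705.6 kN.
Governing: weld metal.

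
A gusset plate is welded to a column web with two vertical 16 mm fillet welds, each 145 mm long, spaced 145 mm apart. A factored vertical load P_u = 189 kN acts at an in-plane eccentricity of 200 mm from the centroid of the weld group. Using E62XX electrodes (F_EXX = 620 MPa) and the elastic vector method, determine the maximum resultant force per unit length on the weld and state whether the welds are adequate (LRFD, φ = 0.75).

Total weld length L_w = 290 mm. Treat welds as unit-width lines.
Polar moment about centroid: J = 2[d³/12 + d(b/2)²] = 2[145³/12 + 145×72.5²] = 2032000 mm³.
Direct shear f_v = P/L_w = 189×10³ / 290 = 651.7 N/mm (vertical).
Torsion M = P·e = 189×10³ × 200 = 37800000 N·mm.
Critical point at (x, y) = (72.5, 72.5) from centroid. f_tx = M·y/J = 1348 N/mm; f_ty = M·x/J = 1348 N/mm.
Resultant f_max = √[f_tx² + (f_v + f_ty)²] = √[1348² + (651.7 + 1348)²] = 2412 N/mm.
Capacity per unit length: φr_n = 0.75 × 0.6 × 620 × (0.707 × 16) = 3156 N/mm.
2412 ≤ 3156 → adequate.

f_max ≈ 2410 N/mm; adequate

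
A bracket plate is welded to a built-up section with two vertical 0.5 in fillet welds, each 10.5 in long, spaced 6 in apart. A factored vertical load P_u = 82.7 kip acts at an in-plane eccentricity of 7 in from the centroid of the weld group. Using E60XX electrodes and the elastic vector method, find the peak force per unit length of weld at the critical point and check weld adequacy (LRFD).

f_max ≈ 11.6 kip/in; NOT adequate

E60XX → F_EXX = 60 ksi.
Total weld length L_w = 21 in. Treat welds as unit-width lines.
Polar moment about centroid: J = 2[d³/12 + d(b/2)²] = 2[10.5³/12 + 10.5×3²] = 381.9 in³.
Direct shear f_v = P/L_w = 82.7 / 21 = 3.938 kip/in (vertical).
Torsion M = P·e = 82.7 × 7 = 578.9 kip·in.
Critical point at (x, y) = (3, 5.25) from centroid. f_tx = M·y/J = 7.957 kip/in; f_ty = M·x/J = 4.547 kip/in.
Resultant f_max = √[f_tx² + (f_v + f_ty)²] = √[7.957² + (3.938 + 4.547)²] = 11.63 kip/in.
Capacity per unit length: φr_n = 0.75 × 0.6 × 60 × (0.707 × 0.5) = 9.544 kip/in.
11.63 > 9.544 → NOT adequate.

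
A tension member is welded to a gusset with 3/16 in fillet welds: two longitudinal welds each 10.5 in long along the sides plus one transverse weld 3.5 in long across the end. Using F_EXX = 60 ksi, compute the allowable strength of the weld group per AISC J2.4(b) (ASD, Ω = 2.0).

t_e = 0.707 × 0.1875 = 0.1326 in.
R_nwl = 0.6 × 60 × 0.1326 × 21 = 100.2 kip (longitudinal, 2 welds).
R_nwt = 0.6 × 60 × 0.1326 × 3.5 = 16.7 kip (transverse, base value).
(i) R_nwl + R_nwt = 116.9 kip; (ii) 0.85 R_nwl + 1.5 R_nwt = 110.2 kip.
R_n = max = 116.9 kip [governs: (i)]; R_n/Ω = 58.46 kip.

R_n/Ω ≈ 58.5 kip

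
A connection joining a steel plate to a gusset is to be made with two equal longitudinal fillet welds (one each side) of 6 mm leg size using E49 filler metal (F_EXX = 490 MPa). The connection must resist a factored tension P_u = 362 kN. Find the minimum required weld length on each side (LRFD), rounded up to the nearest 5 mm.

Throat t_e = 0.707 × 6 = 4.242 mm.
φr_n = 0.75 × 0.6 × 490 × 4.242 × 10⁻³ = 0.9354 kN/mm.
L_req = P_u / φr_n = 362 / 0.9354 = 387 mm total.
Per side: 387 / 2 = 193.5 mm.
Round up → use L = 195 mm on each side.

L = 195 mm on each side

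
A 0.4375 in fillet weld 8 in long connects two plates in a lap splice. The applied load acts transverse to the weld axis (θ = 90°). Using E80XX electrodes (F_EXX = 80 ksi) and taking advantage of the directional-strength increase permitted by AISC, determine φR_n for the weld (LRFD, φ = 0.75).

t_e = 0.707 × 0.4375 = 0.3093 in; A_we = 0.3093 × 8 = 2.474 in².
Directional factor: 1.0 + 0.5 sin^1.5(90°) = 1.5.
F_nw = 0.6 × 80 × 1.5 = 72 ksi.
φR_n = 0.75 × 72 × 2.474 = 133.6 kip.

φR_n ≈ 134 kip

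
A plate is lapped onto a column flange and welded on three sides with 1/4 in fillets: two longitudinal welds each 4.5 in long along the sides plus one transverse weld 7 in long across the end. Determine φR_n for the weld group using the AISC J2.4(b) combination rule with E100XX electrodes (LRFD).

E100XX → F_EXX = 100 ksi.
t_e = 0.707 × 0.25 = 0.1767 in.
R_nwl = 0.6 × 100 × 0.1767 × 9 = 95.44 kips (longitudinal, 2 welds).
R_nwt = 0.6 × 100 × 0.1767 × 7 = 74.23 kips (transverse, base value).
(i) R_nwl + R_nwt = 169.7 kips; (ii) 0.85 R_nwl + 1.5 R_nwt = 192.5 kips.
R_n = max = 192.5 kips [governs: (ii)]; φR_n = 144.4 kips.

φR_n ≈ 144 kips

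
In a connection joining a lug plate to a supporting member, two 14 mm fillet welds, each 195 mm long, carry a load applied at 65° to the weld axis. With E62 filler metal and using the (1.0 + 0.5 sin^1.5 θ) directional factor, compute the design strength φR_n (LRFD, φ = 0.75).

φR_n ≈ 1540 kN

E62XX → F_EXX = 620 MPa.
t_e = 0.707 × 14 = 9.898 mm; A_we = 9.898 × 390 = 3860 mm².
Directional factor: 1.0 + 0.5 sin^1.5(65°) = 1.431.
F_nw = 0.6 × 620 × 1.431 = 532.5 MPa.
φR_n = 0.75 × 532.5 × 3860 × 10⁻³ = 1542 kN.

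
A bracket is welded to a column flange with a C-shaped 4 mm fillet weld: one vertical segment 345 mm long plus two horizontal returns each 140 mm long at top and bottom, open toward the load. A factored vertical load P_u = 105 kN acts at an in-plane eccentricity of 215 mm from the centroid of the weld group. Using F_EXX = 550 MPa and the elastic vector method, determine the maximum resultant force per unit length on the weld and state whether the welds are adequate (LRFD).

f_max ≈ 467 N/mm; adequate

Total weld length L_w = 625 mm. Treat welds as unit-width lines.
Centroid: x̄ = 2×140×70 / 625 = 31.36 mm from the vertical weld.
Polar moment about centroid: J = I_x + I_y = [345³/12 + 2×140×172.5²] + [345×31.36² + 2(140³/12 + 140×38.64²)] = 12970000 mm³.
Direct shear f_v = P/L_w = 105×10³ / 625 = 168 N/mm (vertical).
Torsion M = P·e = 105×10³ × 215 = 22575000 N·mm.
Critical point at (x, y) = (108.6, 172.5) from centroid. f_tx = M·y/J = 300.3 N/mm; f_ty = M·x/J = 189.1 N/mm.
Resultant f_max = √[f_tx² + (f_v + f_ty)²] = √[300.3² + (168 + 189.1)²] = 466.6 N/mm.
Capacity per unit length: φr_n = 0.75 × 0.6 × 550 × (0.707 × 4) = 699.9 N/mm.
466.6 ≤ 699.9 → adequate.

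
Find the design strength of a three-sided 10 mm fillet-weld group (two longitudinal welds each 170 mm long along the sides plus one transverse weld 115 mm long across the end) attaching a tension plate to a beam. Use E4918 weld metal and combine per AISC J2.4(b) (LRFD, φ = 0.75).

E49XX → F_EXX = 490 MPa.
t_e = 0.707 × 10 = 7.07 mm.
R_nwl = 0.6 × 490 × 7.07 × 340 × 10⁻³ = 706.7 kN (longitudinal, 2 welds).
R_nwt = 0.6 × 490 × 7.07 × 115 × 10⁻³ = 239 kN (transverse, base value).
(i) R_nwl + R_nwt = 945.8 kN; (ii) 0.85 R_nwl + 1.5 R_nwt = 959.3 kN.
R_n = max = 959.3 kN [governs: (ii)]; φR_n = 719.4 kN.

φR_n ≈ 719 kN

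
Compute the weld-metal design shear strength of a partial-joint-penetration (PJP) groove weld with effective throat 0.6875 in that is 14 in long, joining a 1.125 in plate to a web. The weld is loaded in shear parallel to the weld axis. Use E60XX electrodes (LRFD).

φR_n ≈ 260 kip

E60XX → F_EXX = 60 ksi.
Effective throat (given) t_e = 0.6875 in.
A_we = 0.6875 × 14 = 9.625 in².
F_nw = 0.6 F_EXX = 36 ksi.
φR_n = 0.75 × 36 × 9.625 = 259.9 kip.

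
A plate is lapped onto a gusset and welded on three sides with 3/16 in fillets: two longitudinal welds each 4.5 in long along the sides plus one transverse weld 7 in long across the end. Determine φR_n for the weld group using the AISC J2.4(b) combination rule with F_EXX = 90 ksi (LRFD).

t_e = 0.707 × 0.1875 = 0.1326 in.
R_nwl = 0.6 × 90 × 0.1326 × 9 = 64.43 kip (longitudinal, 2 welds).
R_nwt = 0.6 × 90 × 0.1326 × 7 = 50.11 kip (transverse, base value).
(i) R_nwl + R_nwt = 114.5 kip; (ii) 0.85 R_nwl + 1.5 R_nwt = 129.9 kip.
R_n = max = 129.9 kip [governs: (ii)]; φR_n = 97.44 kip.

φR_n ≈ 97.4 kip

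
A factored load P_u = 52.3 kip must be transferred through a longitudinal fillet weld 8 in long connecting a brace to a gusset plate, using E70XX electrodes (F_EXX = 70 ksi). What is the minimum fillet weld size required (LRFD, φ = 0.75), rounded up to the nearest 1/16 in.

Total weld length L = 8 in.
Required throat t_e = P_u / (φ × 0.6 F_EXX × L) = 52.3 / (0.75 × 0.6 × 70 × 8) = 0.2075 in.
Required leg w = t_e / 0.707 = 0.2935 in → use 5/16 in.

w = 5/16 in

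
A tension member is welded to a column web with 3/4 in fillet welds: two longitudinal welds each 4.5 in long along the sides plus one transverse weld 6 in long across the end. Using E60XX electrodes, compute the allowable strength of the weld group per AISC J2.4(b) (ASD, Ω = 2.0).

E60XX → F_EXX = 60 ksi.
t_e = 0.707 × 0.75 = 0.5302 in.
R_nwl = 0.6 × 60 × 0.5302 × 9 = 171.8 kips (longitudinal, 2 welds).
R_nwt = 0.6 × 60 × 0.5302 × 6 = 114.5 kips (transverse, base value).
(i) R_nwl + R_nwt = 286.3 kips; (ii) 0.85 R_nwl + 1.5 R_nwt = 317.8 kips.
R_n = max = 317.8 kips [governs: (ii)]; R_n/Ω = 158.9 kips.

R_n/Ω ≈ 159 kips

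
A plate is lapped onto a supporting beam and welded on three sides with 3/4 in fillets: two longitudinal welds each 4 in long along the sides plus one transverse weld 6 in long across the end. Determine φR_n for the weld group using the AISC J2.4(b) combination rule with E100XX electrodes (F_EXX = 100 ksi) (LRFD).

t_e = 0.707 × 0.75 = 0.5302 in.
R_nwl = 0.6 × 100 × 0.5302 × 8 = 254.5 kip (longitudinal, 2 welds).
R_nwt = 0.6 × 100 × 0.5302 × 6 = 190.9 kip (transverse, base value).
(i) R_nwl + R_nwt = 445.4 kip; (ii) 0.85 R_nwl + 1.5 R_nwt = 502.7 kip.
R_n = max = 502.7 kip [governs: (ii)]; φR_n = 377 kip.

φR_n ≈ 377 kip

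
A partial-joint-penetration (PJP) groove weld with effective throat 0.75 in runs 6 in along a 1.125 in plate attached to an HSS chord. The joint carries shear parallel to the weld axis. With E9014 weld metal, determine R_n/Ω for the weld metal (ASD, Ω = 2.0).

E90XX → F_EXX = 90 ksi.
Effective throat (given) t_e = 0.75 in.
A_we = 0.75 × 6 = 4.5 in².
F_nw = 0.6 F_EXX = 54 ksi.
R_n/Ω = (54 × 4.5) / 2.0 = 121.5 kips.

R_n/Ω ≈ 122 kips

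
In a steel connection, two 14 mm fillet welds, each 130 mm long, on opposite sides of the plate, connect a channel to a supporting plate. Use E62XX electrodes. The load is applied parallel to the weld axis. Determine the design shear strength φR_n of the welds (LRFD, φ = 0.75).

E62XX → F_EXX = 620 MPa.
Effective throat t_e = 0.707 × 14 = 9.898 mm.
Total length L = 260 mm; A_we = 9.898 × 260 = 2573 mm².
F_nw = 0.6 F_EXX = 0.6 × 620 = 372 MPa.
φR_n = 0.75 × 372 × 2573 × 10⁻³ = 718 kN.

φR_n ≈ 718 kN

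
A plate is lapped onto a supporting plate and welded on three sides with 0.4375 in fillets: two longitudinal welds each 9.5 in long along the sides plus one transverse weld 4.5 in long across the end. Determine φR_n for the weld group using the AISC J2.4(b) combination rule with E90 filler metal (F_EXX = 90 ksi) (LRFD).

t_e = 0.707 × 0.4375 = 0.3093 in.
R_nwl = 0.6 × 90 × 0.3093 × 19 = 317.4 kip (longitudinal, 2 welds).
R_nwt = 0.6 × 90 × 0.3093 × 4.5 = 75.16 kip (transverse, base value).
(i) R_nwl + R_nwt = 392.5 kip; (ii) 0.85 R_nwl + 1.5 R_nwt = 382.5 kip.
R_n = max = 392.5 kip [governs: (i)]; φR_n = 294.4 kip.

φR_n ≈ 294 kip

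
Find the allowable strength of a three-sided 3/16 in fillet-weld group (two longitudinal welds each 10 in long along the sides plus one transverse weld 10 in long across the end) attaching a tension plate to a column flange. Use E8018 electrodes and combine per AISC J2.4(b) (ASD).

R_n/Ω ≈ 102 kips

E80XX → F_EXX = 80 ksi.
t_e = 0.707 × 0.1875 = 0.1326 in.
R_nwl = 0.6 × 80 × 0.1326 × 20 = 127.3 kips (longitudinal, 2 welds).
R_nwt = 0.6 × 80 × 0.1326 × 10 = 63.63 kips (transverse, base value).
(i) R_nwl + R_nwt = 190.9 kips; (ii) 0.85 R_nwl + 1.5 R_nwt = 203.6 kips.
R_n = max = 203.6 kips [governs: (ii)]; R_n/Ω = 101.8 kips.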